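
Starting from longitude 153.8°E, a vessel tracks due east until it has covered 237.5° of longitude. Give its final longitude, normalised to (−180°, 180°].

Start at +153.8°; shift +237.5° → +391.3°.
+391.3° lies outside (−180°, 180°]; subtract 360° → +31.3°.

31.3°E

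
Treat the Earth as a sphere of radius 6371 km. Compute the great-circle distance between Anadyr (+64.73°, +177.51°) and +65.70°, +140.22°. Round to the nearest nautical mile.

Δλ = 140.22 − 177.51 = -37.29°.
Δφ = 65.70 − 64.73 = 0.97°.
a = sin²(Δφ/2) + cos φ₁ · cos φ₂ · sin²(Δλ/2) = 0.018027.
c = 2·atan2(√a, √(1−a)) = 0.26934 rad → d = 6371·c ≈ 1715.98 km ≈ 926.55 nmi.

927 nmi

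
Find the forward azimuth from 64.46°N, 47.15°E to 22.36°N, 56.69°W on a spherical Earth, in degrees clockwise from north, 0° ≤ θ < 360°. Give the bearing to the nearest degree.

292°

Δλ = -56.69 − 47.15 = -103.84°.
θ = atan2( sin Δλ · cos φ₂ , cos φ₁ · sin φ₂ − sin φ₁ · cos φ₂ · cos Δλ )
  = atan2(-0.89796, 0.36363) = -67.955° → normalised to [0°, 360°): 292.045°.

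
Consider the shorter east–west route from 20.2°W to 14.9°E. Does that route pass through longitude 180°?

Signed shortest Δλ = ((14.9 − -20.2 + 180) mod 360) − 180 = 35.1°.
Going east by 35.1° from -20.2° reaches +14.9° without touching 180°.

No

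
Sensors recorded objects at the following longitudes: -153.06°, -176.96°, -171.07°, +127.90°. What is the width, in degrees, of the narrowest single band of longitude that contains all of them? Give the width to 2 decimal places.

79.04°

Sort the longitudes: -176.96°, -171.07°, -153.06°, +127.90°.
Eastward gaps between consecutive values (wrapping around): 5.89°, 18.01°, 280.96°, 55.14°.
Largest gap = 280.96° ⇒ minimal covering band is its complement: 360° − 280.96° = 79.04°.
Band runs from +127.90° eastward to -153.06°, crossing the antimeridian.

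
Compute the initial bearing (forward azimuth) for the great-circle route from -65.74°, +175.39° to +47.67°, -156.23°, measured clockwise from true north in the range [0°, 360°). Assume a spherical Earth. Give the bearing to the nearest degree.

Δλ = -156.23 − 175.39 = -331.62°; wrapped into (−180°, 180°]: 28.38°.
θ = atan2( sin Δλ · cos φ₂ , cos φ₁ · sin φ₂ − sin φ₁ · cos φ₂ · cos Δλ )
  = atan2(0.32008, 0.84390) = 20.771° → normalised to [0°, 360°): 20.771°.

21°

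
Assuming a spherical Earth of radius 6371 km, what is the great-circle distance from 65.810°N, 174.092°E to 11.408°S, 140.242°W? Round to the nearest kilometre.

Δλ = -140.242 − 174.092 = -314.334°; wrapped into (−180°, 180°]: 45.666°.
Δφ = -11.408 − 65.810 = -77.218°.
a = sin²(Δφ/2) + cos φ₁ · cos φ₂ · sin²(Δλ/2) = 0.449862.
c = 2·atan2(√a, √(1−a)) = 1.47035 rad → d = 6371·c ≈ 9367.61 km.

9368 km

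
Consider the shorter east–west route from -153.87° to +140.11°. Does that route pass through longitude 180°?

Naïve |140.11 − -153.87| = 293.98° > 180°, so the shorter arc goes the other way round — across 180°.
Signed shortest Δλ = ((140.11 − -153.87 + 180) mod 360) − 180 = -66.02°.
Going west by 66.02° from -153.87° passes through 180° before reaching +140.11°.

Yes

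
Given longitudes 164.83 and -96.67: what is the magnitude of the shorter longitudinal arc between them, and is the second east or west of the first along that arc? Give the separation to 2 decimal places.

98.50° east

Raw difference: -96.67 − 164.83 = -261.5°.
Normalise into (−180°, 180°]: -261.5° + 360° = 98.5°.
Positive ⇒ the second point lies to the east; separation 98.50°.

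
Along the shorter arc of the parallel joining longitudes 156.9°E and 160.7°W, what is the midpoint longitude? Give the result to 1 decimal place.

Signed shortest Δλ from +156.9° to -160.7° is +42.4°.
Midpoint longitude = +156.9° + (+42.4°)/2 = +156.9° + 21.2° = +178.1°.
(The naïve average (+156.9 + -160.7)/2 = -1.9° is on the wrong side of the globe.)

178.1°E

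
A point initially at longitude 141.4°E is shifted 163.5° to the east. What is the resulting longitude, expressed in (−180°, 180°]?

Start at +141.4°; shift +163.5° → +304.9°.
+304.9° lies outside (−180°, 180°]; subtract 360° → -55.1°.

55.1°W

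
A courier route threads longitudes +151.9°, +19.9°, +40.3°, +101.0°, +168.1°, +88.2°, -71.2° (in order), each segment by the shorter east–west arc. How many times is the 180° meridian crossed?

Leg 1: +151.9° → +19.9°, shortest Δλ = -132.0° (west) — does not cross 180°.
Leg 2: +19.9° → +40.3°, shortest Δλ = 20.4° (east) — does not cross 180°.
Leg 3: +40.3° → +101.0°, shortest Δλ = 60.7° (east) — does not cross 180°.
Leg 4: +101.0° → +168.1°, shortest Δλ = 67.1° (east) — does not cross 180°.
Leg 5: +168.1° → +88.2°, shortest Δλ = -79.9° (west) — does not cross 180°.
Leg 6: +88.2° → -71.2°, shortest Δλ = -159.4° (west) — does not cross 180°.
Total crossings: 0.

0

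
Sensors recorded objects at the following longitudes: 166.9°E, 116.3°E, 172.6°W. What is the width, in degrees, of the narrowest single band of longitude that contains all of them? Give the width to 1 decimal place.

71.1°

Sort the longitudes: -172.6°, +116.3°, +166.9°.
Eastward gaps between consecutive values (wrapping around): 288.9°, 50.6°, 20.5°.
Largest gap = 288.9° ⇒ minimal covering band is its complement: 360° − 288.9° = 71.1°.
Band runs from +116.3° eastward to -172.6°, crossing the antimeridian.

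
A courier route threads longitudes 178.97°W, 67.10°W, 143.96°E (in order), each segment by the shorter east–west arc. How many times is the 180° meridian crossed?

Leg 1: -178.97° → -67.10°, shortest Δλ = 111.87° (east) — does not cross 180°.
Leg 2: -67.10° → +143.96°, shortest Δλ = -148.94° (west) — crosses 180°.
Total crossings: 1.

1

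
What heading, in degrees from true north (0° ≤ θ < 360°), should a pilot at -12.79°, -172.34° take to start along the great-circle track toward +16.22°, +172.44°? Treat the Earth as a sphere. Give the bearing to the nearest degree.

Δλ = 172.44 − -172.34 = 344.78°; wrapped into (−180°, 180°]: -15.22°.
θ = atan2( sin Δλ · cos φ₂ , cos φ₁ · sin φ₂ − sin φ₁ · cos φ₂ · cos Δλ )
  = atan2(-0.25208, 0.47751) = -27.830° → normalised to [0°, 360°): 332.170°.

332°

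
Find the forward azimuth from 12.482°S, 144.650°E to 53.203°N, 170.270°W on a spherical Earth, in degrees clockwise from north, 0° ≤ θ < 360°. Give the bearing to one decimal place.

Δλ = -170.270 − 144.650 = -314.920°; wrapped into (−180°, 180°]: 45.080°.
θ = atan2( sin Δλ · cos φ₂ , cos φ₁ · sin φ₂ − sin φ₁ · cos φ₂ · cos Δλ )
  = atan2(0.42413, 0.87325) = 25.906° → normalised to [0°, 360°): 25.906°.

25.9°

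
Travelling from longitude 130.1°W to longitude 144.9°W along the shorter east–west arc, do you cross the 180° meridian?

Signed shortest Δλ = ((-144.9 − -130.1 + 180) mod 360) − 180 = -14.8°.
Going west by 14.8° from -130.1° reaches -144.9° without touching 180°.

No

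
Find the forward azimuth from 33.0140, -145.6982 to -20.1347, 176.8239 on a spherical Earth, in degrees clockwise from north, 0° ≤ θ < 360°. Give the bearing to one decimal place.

219.4°

Δλ = 176.8239 − -145.6982 = 322.5221°; wrapped into (−180°, 180°]: -37.4779°.
θ = atan2( sin Δλ · cos φ₂ , cos φ₁ · sin φ₂ − sin φ₁ · cos φ₂ · cos Δλ )
  = atan2(-0.57127, -0.69461) = -140.565° → normalised to [0°, 360°): 219.435°.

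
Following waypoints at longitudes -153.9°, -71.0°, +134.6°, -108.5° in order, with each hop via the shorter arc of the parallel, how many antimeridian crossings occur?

Leg 1: -153.9° → -71.0°, shortest Δλ = 82.9° (east) — does not cross 180°.
Leg 2: -71.0° → +134.6°, shortest Δλ = -154.4° (west) — crosses 180°.
Leg 3: +134.6° → -108.5°, shortest Δλ = 116.9° (east) — crosses 180°.
Total crossings: 2.

2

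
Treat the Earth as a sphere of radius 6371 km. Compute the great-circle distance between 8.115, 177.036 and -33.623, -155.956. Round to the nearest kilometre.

Δλ = -155.956 − 177.036 = -332.992°; wrapped into (−180°, 180°]: 27.008°.
Δφ = -33.623 − 8.115 = -41.738°.
a = sin²(Δφ/2) + cos φ₁ · cos φ₂ · sin²(Δλ/2) = 0.171853.
c = 2·atan2(√a, √(1−a)) = 0.85490 rad → d = 6371·c ≈ 5446.56 km.

5447 km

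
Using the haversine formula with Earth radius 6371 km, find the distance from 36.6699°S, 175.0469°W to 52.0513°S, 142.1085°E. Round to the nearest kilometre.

Δλ = 142.1085 − -175.0469 = 317.1554°; wrapped into (−180°, 180°]: -42.8446°.
Δφ = -52.0513 − -36.6699 = -15.3814°.
a = sin²(Δφ/2) + cos φ₁ · cos φ₂ · sin²(Δλ/2) = 0.083709.
c = 2·atan2(√a, √(1−a)) = 0.58704 rad → d = 6371·c ≈ 3740.04 km.

3740 km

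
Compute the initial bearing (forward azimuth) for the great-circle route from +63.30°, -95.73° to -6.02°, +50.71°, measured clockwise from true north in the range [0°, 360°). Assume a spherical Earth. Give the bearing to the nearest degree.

38°

Δλ = 50.71 − -95.73 = 146.44°.
θ = atan2( sin Δλ · cos φ₂ , cos φ₁ · sin φ₂ − sin φ₁ · cos φ₂ · cos Δλ )
  = atan2(0.54976, 0.69322) = 38.416° → normalised to [0°, 360°): 38.416°.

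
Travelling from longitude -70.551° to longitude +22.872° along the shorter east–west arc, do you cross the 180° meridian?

No

Signed shortest Δλ = ((22.872 − -70.551 + 180) mod 360) − 180 = 93.423°.
Going east by 93.423° from -70.551° reaches +22.872° without touching 180°.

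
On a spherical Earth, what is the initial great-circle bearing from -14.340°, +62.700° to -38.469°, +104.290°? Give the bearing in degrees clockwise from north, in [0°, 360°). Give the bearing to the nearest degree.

131°

Δλ = 104.290 − 62.700 = 41.590°.
θ = atan2( sin Δλ · cos φ₂ , cos φ₁ · sin φ₂ − sin φ₁ · cos φ₂ · cos Δλ )
  = atan2(0.51972, -0.45768) = 131.368° → normalised to [0°, 360°): 131.368°.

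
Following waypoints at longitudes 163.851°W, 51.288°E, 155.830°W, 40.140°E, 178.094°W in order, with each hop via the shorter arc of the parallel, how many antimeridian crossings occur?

4

Leg 1: -163.851° → +51.288°, shortest Δλ = -144.861° (west) — crosses 180°.
Leg 2: +51.288° → -155.830°, shortest Δλ = 152.882° (east) — crosses 180°.
Leg 3: -155.830° → +40.140°, shortest Δλ = -164.03° (west) — crosses 180°.
Leg 4: +40.140° → -178.094°, shortest Δλ = 141.766° (east) — crosses 180°.
Total crossings: 4.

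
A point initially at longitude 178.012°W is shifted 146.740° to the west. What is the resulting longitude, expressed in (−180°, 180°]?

Start at -178.012°; shift −146.740° → -324.752°.
-324.752° lies outside (−180°, 180°]; add 360° → +35.248°.

35.248°E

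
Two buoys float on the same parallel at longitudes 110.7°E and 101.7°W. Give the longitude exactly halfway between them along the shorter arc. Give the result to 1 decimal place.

175.5°W

Signed shortest Δλ from +110.7° to -101.7° is +147.6°.
Midpoint longitude = +110.7° + (+147.6°)/2 = +110.7° + 73.8° = +184.5°.
Normalise into (−180°, 180°]: -175.5°.
(The naïve average (+110.7 + -101.7)/2 = 4.5° is on the wrong side of the globe.)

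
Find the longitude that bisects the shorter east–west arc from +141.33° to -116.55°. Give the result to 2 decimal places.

Signed shortest Δλ from +141.33° to -116.55° is +102.12°.
Midpoint longitude = +141.33° + (+102.12°)/2 = +141.33° + 51.06° = +192.39°.
Normalise into (−180°, 180°]: -167.61°.
(The naïve average (+141.33 + -116.55)/2 = 12.39° is on the wrong side of the globe.)

-167.61°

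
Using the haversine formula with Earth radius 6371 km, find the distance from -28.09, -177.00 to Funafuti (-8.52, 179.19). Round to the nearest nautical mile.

1195 nmi

Δλ = 179.19 − -177.00 = 356.19°; wrapped into (−180°, 180°]: -3.81°.
Δφ = -8.52 − -28.09 = 19.57°.
a = sin²(Δφ/2) + cos φ₁ · cos φ₂ · sin²(Δλ/2) = 0.029848.
c = 2·atan2(√a, √(1−a)) = 0.34727 rad → d = 6371·c ≈ 2212.47 km ≈ 1194.64 nmi.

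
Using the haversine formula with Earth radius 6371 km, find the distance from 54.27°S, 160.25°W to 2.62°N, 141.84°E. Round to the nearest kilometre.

Δλ = 141.84 − -160.25 = 302.09°; wrapped into (−180°, 180°]: -57.91°.
Δφ = 2.62 − -54.27 = 56.89°.
a = sin²(Δφ/2) + cos φ₁ · cos φ₂ · sin²(Δλ/2) = 0.363600.
c = 2·atan2(√a, √(1−a)) = 1.29449 rad → d = 6371·c ≈ 8247.22 km.

8247 km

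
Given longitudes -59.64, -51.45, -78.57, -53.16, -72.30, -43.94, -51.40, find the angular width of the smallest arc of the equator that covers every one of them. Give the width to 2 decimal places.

34.63°

Sort the longitudes: -78.57°, -72.30°, -59.64°, -53.16°, -51.45°, -51.40°, -43.94°.
Eastward gaps between consecutive values (wrapping around): 6.27°, 12.66°, 6.48°, 1.71°, 0.05°, 7.46°, 325.37°.
Largest gap = 325.37° ⇒ minimal covering band is its complement: 360° − 325.37° = 34.63°.
Band runs from -78.57° eastward to -43.94°.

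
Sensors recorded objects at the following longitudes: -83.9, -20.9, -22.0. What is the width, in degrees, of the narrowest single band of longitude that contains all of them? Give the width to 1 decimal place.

63.0°

Sort the longitudes: -83.9°, -22.0°, -20.9°.
Eastward gaps between consecutive values (wrapping around): 61.9°, 1.1°, 297.0°.
Largest gap = 297.0° ⇒ minimal covering band is its complement: 360° − 297.0° = 63.0°.
Band runs from -83.9° eastward to -20.9°.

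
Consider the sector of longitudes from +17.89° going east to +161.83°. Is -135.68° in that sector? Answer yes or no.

No

Band width going east from +17.89° to +161.83°: ((161.83 − 17.89) mod 360) = 143.94°.
Offset of -135.68° east of the west edge: ((-135.68 − 17.89) mod 360) = 206.43°.
206.43° > 143.94° ⇒ outside.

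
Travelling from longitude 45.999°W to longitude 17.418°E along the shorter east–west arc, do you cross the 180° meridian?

No

Signed shortest Δλ = ((17.418 − -45.999 + 180) mod 360) − 180 = 63.417°.
Going east by 63.417° from -45.999° reaches +17.418° without touching 180°.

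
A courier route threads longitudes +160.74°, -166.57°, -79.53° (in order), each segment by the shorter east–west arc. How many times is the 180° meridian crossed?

1

Leg 1: +160.74° → -166.57°, shortest Δλ = 32.69° (east) — crosses 180°.
Leg 2: -166.57° → -79.53°, shortest Δλ = 87.04° (east) — does not cross 180°.
Total crossings: 1.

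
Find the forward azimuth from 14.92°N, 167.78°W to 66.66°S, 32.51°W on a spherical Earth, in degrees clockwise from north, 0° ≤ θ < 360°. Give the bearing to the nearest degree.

Δλ = -32.51 − -167.78 = 135.27°.
θ = atan2( sin Δλ · cos φ₂ , cos φ₁ · sin φ₂ − sin φ₁ · cos φ₂ · cos Δλ )
  = atan2(0.27882, -0.81475) = 161.108° → normalised to [0°, 360°): 161.108°.

161°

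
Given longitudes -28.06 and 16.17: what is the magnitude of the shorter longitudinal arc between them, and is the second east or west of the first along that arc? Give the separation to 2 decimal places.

44.23° east

Raw difference: 16.17 − -28.06 = 44.23°.
Normalise into (−180°, 180°]: 44.23° stays 44.23°.
Positive ⇒ the second point lies to the east; separation 44.23°.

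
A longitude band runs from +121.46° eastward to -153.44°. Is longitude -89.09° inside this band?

Band width going east from +121.46° to -153.44°: ((-153.44 − 121.46) mod 360) = 85.10°.
Offset of -89.09° east of the west edge: ((-89.09 − 121.46) mod 360) = 149.45°.
149.45° > 85.10° ⇒ outside.

No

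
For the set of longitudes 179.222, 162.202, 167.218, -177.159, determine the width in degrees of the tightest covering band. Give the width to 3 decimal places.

20.639°

Sort the longitudes: -177.159°, +162.202°, +167.218°, +179.222°.
Eastward gaps between consecutive values (wrapping around): 339.361°, 5.016°, 12.004°, 3.619°.
Largest gap = 339.361° ⇒ minimal covering band is its complement: 360° − 339.361° = 20.639°.
Band runs from +162.202° eastward to -177.159°, crossing the antimeridian.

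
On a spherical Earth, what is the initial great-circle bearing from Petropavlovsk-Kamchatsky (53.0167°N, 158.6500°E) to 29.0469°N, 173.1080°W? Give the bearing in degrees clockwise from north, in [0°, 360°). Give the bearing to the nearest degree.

Δλ = -173.1080 − 158.6500 = -331.7580°; wrapped into (−180°, 180°]: 28.2420°.
θ = atan2( sin Δλ · cos φ₂ , cos φ₁ · sin φ₂ − sin φ₁ · cos φ₂ · cos Δλ )
  = atan2(0.41368, -0.32312) = 127.993° → normalised to [0°, 360°): 127.993°.

128°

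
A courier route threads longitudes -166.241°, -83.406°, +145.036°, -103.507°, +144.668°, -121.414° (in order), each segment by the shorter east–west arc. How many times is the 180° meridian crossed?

Leg 1: -166.241° → -83.406°, shortest Δλ = 82.835° (east) — does not cross 180°.
Leg 2: -83.406° → +145.036°, shortest Δλ = -131.558° (west) — crosses 180°.
Leg 3: +145.036° → -103.507°, shortest Δλ = 111.457° (east) — crosses 180°.
Leg 4: -103.507° → +144.668°, shortest Δλ = -111.825° (west) — crosses 180°.
Leg 5: +144.668° → -121.414°, shortest Δλ = 93.918° (east) — crosses 180°.
Total crossings: 4.

4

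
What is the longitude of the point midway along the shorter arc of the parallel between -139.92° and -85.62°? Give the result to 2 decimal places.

Signed shortest Δλ from -139.92° to -85.62° is +54.30°.
Midpoint longitude = -139.92° + (+54.30°)/2 = -139.92° + 27.15° = -112.77°.

-112.77°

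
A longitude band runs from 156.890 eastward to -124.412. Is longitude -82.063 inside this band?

Band width going east from +156.890° to -124.412°: ((-124.412 − 156.890) mod 360) = 78.698°.
Offset of -82.063° east of the west edge: ((-82.063 − 156.890) mod 360) = 121.047°.
121.047° > 78.698° ⇒ outside.

No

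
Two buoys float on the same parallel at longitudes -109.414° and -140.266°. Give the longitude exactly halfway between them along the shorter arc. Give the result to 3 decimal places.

-124.840°

Signed shortest Δλ from -109.414° to -140.266° is -30.852°.
Midpoint longitude = -109.414° + (-30.852°)/2 = -109.414° − 15.426° = -124.840°.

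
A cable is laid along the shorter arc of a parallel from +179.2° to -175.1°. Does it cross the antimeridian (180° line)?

Yes

Naïve |-175.1 − 179.2| = 354.3° > 180°, so the shorter arc goes the other way round — across 180°.
Signed shortest Δλ = ((-175.1 − 179.2 + 180) mod 360) − 180 = 5.7°.
Going east by 5.7° from +179.2° passes through 180° before reaching -175.1°.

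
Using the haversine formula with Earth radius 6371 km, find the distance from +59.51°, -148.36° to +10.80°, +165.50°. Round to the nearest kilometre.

Δλ = 165.50 − -148.36 = 313.86°; wrapped into (−180°, 180°]: -46.14°.
Δφ = 10.80 − 59.51 = -48.71°.
a = sin²(Δφ/2) + cos φ₁ · cos φ₂ · sin²(Δλ/2) = 0.246595.
c = 2·atan2(√a, √(1−a)) = 1.03931 rad → d = 6371·c ≈ 6621.48 km.

6621 km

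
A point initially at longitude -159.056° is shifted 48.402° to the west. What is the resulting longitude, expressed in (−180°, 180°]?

Start at -159.056°; shift −48.402° → -207.458°.
-207.458° lies outside (−180°, 180°]; add 360° → +152.542°.

+152.542°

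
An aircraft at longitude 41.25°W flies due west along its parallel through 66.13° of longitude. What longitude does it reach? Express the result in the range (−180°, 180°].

107.38°W

Start at -41.25°; shift −66.13° → -107.38°.
-107.38° already lies in (−180°, 180°].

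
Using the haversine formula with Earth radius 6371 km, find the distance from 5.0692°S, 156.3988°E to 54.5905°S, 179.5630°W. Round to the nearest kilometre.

Δλ = -179.5630 − 156.3988 = -335.9618°; wrapped into (−180°, 180°]: 24.0382°.
Δφ = -54.5905 − -5.0692 = -49.5213°.
a = sin²(Δφ/2) + cos φ₁ · cos φ₂ · sin²(Δλ/2) = 0.200444.
c = 2·atan2(√a, √(1−a)) = 0.92841 rad → d = 6371·c ≈ 5914.87 km.

5915 km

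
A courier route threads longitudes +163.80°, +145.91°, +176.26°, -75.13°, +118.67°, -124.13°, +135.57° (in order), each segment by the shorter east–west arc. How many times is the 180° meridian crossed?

4

Leg 1: +163.80° → +145.91°, shortest Δλ = -17.89° (west) — does not cross 180°.
Leg 2: +145.91° → +176.26°, shortest Δλ = 30.35° (east) — does not cross 180°.
Leg 3: +176.26° → -75.13°, shortest Δλ = 108.61° (east) — crosses 180°.
Leg 4: -75.13° → +118.67°, shortest Δλ = -166.2° (west) — crosses 180°.
Leg 5: +118.67° → -124.13°, shortest Δλ = 117.2° (east) — crosses 180°.
Leg 6: -124.13° → +135.57°, shortest Δλ = -100.3° (west) — crosses 180°.
Total crossings: 4.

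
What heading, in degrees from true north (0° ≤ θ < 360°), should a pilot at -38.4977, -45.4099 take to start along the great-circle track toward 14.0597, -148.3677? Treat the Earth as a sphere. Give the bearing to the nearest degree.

273°

Δλ = -148.3677 − -45.4099 = -102.9578°.
θ = atan2( sin Δλ · cos φ₂ , cos φ₁ · sin φ₂ − sin φ₁ · cos φ₂ · cos Δλ )
  = atan2(-0.94534, 0.05473) = -86.687° → normalised to [0°, 360°): 273.313°.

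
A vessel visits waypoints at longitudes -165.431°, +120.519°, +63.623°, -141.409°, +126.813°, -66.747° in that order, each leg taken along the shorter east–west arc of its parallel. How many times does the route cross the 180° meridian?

Leg 1: -165.431° → +120.519°, shortest Δλ = -74.05° (west) — crosses 180°.
Leg 2: +120.519° → +63.623°, shortest Δλ = -56.896° (west) — does not cross 180°.
Leg 3: +63.623° → -141.409°, shortest Δλ = 154.968° (east) — crosses 180°.
Leg 4: -141.409° → +126.813°, shortest Δλ = -91.778° (west) — crosses 180°.
Leg 5: +126.813° → -66.747°, shortest Δλ = 166.44° (east) — crosses 180°.
Total crossings: 4.

4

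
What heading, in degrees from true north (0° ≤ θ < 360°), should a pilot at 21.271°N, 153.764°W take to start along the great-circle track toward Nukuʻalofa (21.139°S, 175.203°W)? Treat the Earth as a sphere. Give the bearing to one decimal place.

Δλ = -175.203 − -153.764 = -21.439°.
θ = atan2( sin Δλ · cos φ₂ , cos φ₁ · sin φ₂ − sin φ₁ · cos φ₂ · cos Δλ )
  = atan2(-0.34091, -0.65102) = -152.361° → normalised to [0°, 360°): 207.639°.

207.6°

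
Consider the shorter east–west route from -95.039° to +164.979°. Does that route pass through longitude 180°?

Yes

Naïve |164.979 − -95.039| = 260.018° > 180°, so the shorter arc goes the other way round — across 180°.
Signed shortest Δλ = ((164.979 − -95.039 + 180) mod 360) − 180 = -99.982°.
Going west by 99.982° from -95.039° passes through 180° before reaching +164.979°.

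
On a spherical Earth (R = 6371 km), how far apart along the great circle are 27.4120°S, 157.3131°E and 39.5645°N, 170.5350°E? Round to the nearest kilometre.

7573 km

Δλ = 170.5350 − 157.3131 = 13.2219°.
Δφ = 39.5645 − -27.4120 = 66.9765°.
a = sin²(Δφ/2) + cos φ₁ · cos φ₂ · sin²(Δλ/2) = 0.313516.
c = 2·atan2(√a, √(1−a)) = 1.18859 rad → d = 6371·c ≈ 7572.51 km.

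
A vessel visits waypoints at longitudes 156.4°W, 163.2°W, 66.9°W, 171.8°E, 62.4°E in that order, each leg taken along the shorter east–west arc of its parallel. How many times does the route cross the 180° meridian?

1

Leg 1: -156.4° → -163.2°, shortest Δλ = -6.8° (west) — does not cross 180°.
Leg 2: -163.2° → -66.9°, shortest Δλ = 96.3° (east) — does not cross 180°.
Leg 3: -66.9° → +171.8°, shortest Δλ = -121.3° (west) — crosses 180°.
Leg 4: +171.8° → +62.4°, shortest Δλ = -109.4° (west) — does not cross 180°.
Total crossings: 1.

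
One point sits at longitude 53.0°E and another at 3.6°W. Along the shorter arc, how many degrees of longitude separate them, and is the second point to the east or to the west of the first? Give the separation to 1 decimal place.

Raw difference: -3.6 − 53.0 = -56.6°.
Normalise into (−180°, 180°]: -56.6° stays -56.6°.
Negative ⇒ the second point lies to the west; separation 56.6°.

56.6° west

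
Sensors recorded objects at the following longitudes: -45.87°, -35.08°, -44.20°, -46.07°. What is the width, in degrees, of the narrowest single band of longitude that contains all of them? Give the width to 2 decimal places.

10.99°

Sort the longitudes: -46.07°, -45.87°, -44.20°, -35.08°.
Eastward gaps between consecutive values (wrapping around): 0.20°, 1.67°, 9.12°, 349.01°.
Largest gap = 349.01° ⇒ minimal covering band is its complement: 360° − 349.01° = 10.99°.
Band runs from -46.07° eastward to -35.08°.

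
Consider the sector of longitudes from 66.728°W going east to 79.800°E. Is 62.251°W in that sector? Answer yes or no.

Yes

Band width going east from -66.728° to +79.800°: ((79.800 − -66.728) mod 360) = 146.528°.
Offset of -62.251° east of the west edge: ((-62.251 − -66.728) mod 360) = 4.477°.
4.477° ≤ 146.528° ⇒ inside.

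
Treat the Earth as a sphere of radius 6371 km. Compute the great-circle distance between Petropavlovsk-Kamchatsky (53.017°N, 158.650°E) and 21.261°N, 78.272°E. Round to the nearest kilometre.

Δλ = 78.272 − 158.650 = -80.378°.
Δφ = 21.261 − 53.017 = -31.756°.
a = sin²(Δφ/2) + cos φ₁ · cos φ₂ · sin²(Δλ/2) = 0.308314.
c = 2·atan2(√a, √(1−a)) = 1.17735 rad → d = 6371·c ≈ 7500.91 km.

7501 km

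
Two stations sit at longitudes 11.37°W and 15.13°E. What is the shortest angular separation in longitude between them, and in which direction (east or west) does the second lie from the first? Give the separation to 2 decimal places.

26.50° east

Raw difference: 15.13 − -11.37 = 26.5°.
Normalise into (−180°, 180°]: 26.5° stays 26.5°.
Positive ⇒ the second point lies to the east; separation 26.50°.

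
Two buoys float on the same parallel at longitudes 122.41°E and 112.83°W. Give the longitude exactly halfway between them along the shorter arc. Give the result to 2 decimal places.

Signed shortest Δλ from +122.41° to -112.83° is +124.76°.
Midpoint longitude = +122.41° + (+124.76°)/2 = +122.41° + 62.38° = +184.79°.
Normalise into (−180°, 180°]: -175.21°.
(The naïve average (+122.41 + -112.83)/2 = 4.79° is on the wrong side of the globe.)

175.21°W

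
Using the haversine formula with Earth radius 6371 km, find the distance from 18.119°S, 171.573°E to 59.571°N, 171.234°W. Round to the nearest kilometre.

8779 km

Δλ = -171.234 − 171.573 = -342.807°; wrapped into (−180°, 180°]: 17.193°.
Δφ = 59.571 − -18.119 = 77.690°.
a = sin²(Δφ/2) + cos φ₁ · cos φ₂ · sin²(Δλ/2) = 0.404154.
c = 2·atan2(√a, √(1−a)) = 1.37791 rad → d = 6371·c ≈ 8778.67 km.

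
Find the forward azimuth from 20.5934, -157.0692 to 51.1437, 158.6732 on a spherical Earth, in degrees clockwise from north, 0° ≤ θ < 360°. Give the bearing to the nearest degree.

Δλ = 158.6732 − -157.0692 = 315.7424°; wrapped into (−180°, 180°]: -44.2576°.
θ = atan2( sin Δλ · cos φ₂ , cos φ₁ · sin φ₂ − sin φ₁ · cos φ₂ · cos Δλ )
  = atan2(-0.43783, 0.57092) = -37.484° → normalised to [0°, 360°): 322.516°.

323°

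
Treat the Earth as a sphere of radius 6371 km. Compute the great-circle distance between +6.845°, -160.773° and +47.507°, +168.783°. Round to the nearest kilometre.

5363 km

Δλ = 168.783 − -160.773 = 329.556°; wrapped into (−180°, 180°]: -30.444°.
Δφ = 47.507 − 6.845 = 40.662°.
a = sin²(Δφ/2) + cos φ₁ · cos φ₂ · sin²(Δλ/2) = 0.166952.
c = 2·atan2(√a, √(1−a)) = 0.84183 rad → d = 6371·c ≈ 5363.33 km.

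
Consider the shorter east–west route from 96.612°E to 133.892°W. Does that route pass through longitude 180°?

Naïve |-133.892 − 96.612| = 230.504° > 180°, so the shorter arc goes the other way round — across 180°.
Signed shortest Δλ = ((-133.892 − 96.612 + 180) mod 360) − 180 = 129.496°.
Going east by 129.496° from +96.612° passes through 180° before reaching -133.892°.

Yes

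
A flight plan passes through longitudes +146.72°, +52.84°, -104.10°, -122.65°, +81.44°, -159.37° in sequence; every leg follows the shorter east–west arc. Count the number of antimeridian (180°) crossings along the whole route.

2

Leg 1: +146.72° → +52.84°, shortest Δλ = -93.88° (west) — does not cross 180°.
Leg 2: +52.84° → -104.10°, shortest Δλ = -156.94° (west) — does not cross 180°.
Leg 3: -104.10° → -122.65°, shortest Δλ = -18.55° (west) — does not cross 180°.
Leg 4: -122.65° → +81.44°, shortest Δλ = -155.91° (west) — crosses 180°.
Leg 5: +81.44° → -159.37°, shortest Δλ = 119.19° (east) — crosses 180°.
Total crossings: 2.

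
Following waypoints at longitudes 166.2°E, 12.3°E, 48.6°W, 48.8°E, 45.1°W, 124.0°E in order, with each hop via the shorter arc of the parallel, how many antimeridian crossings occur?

0

Leg 1: +166.2° → +12.3°, shortest Δλ = -153.9° (west) — does not cross 180°.
Leg 2: +12.3° → -48.6°, shortest Δλ = -60.9° (west) — does not cross 180°.
Leg 3: -48.6° → +48.8°, shortest Δλ = 97.4° (east) — does not cross 180°.
Leg 4: +48.8° → -45.1°, shortest Δλ = -93.9° (west) — does not cross 180°.
Leg 5: -45.1° → +124.0°, shortest Δλ = 169.1° (east) — does not cross 180°.
Total crossings: 0.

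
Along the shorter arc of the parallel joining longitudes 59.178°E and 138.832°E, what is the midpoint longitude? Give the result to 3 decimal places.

Signed shortest Δλ from +59.178° to +138.832° is +79.654°.
Midpoint longitude = +59.178° + (+79.654°)/2 = +59.178° + 39.827° = +99.005°.

99.005°E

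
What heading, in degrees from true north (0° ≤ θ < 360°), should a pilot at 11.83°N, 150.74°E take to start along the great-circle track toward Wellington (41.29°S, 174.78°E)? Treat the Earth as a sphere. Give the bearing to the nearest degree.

159°

Δλ = 174.78 − 150.74 = 24.04°.
θ = atan2( sin Δλ · cos φ₂ , cos φ₁ · sin φ₂ − sin φ₁ · cos φ₂ · cos Δλ )
  = atan2(0.30609, -0.78653) = 158.736° → normalised to [0°, 360°): 158.736°.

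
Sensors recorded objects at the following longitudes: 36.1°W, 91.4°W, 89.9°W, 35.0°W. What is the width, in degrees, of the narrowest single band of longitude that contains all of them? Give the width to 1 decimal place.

56.4°

Sort the longitudes: -91.4°, -89.9°, -36.1°, -35.0°.
Eastward gaps between consecutive values (wrapping around): 1.5°, 53.8°, 1.1°, 303.6°.
Largest gap = 303.6° ⇒ minimal covering band is its complement: 360° − 303.6° = 56.4°.
Band runs from -91.4° eastward to -35.0°.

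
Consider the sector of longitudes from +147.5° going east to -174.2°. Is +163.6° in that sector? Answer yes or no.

Yes

Band width going east from +147.5° to -174.2°: ((-174.2 − 147.5) mod 360) = 38.3°.
Offset of +163.6° east of the west edge: ((163.6 − 147.5) mod 360) = 16.1°.
16.1° ≤ 38.3° ⇒ inside.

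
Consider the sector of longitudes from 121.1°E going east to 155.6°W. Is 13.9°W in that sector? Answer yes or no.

Band width going east from +121.1° to -155.6°: ((-155.6 − 121.1) mod 360) = 83.3°.
Offset of -13.9° east of the west edge: ((-13.9 − 121.1) mod 360) = 225.0°.
225.0° > 83.3° ⇒ outside.

No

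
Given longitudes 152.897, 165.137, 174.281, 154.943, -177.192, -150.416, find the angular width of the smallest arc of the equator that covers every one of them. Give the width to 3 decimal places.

Sort the longitudes: -177.192°, -150.416°, +152.897°, +154.943°, +165.137°, +174.281°.
Eastward gaps between consecutive values (wrapping around): 26.776°, 303.313°, 2.046°, 10.194°, 9.144°, 8.527°.
Largest gap = 303.313° ⇒ minimal covering band is its complement: 360° − 303.313° = 56.687°.
Band runs from +152.897° eastward to -150.416°, crossing the antimeridian.

56.687°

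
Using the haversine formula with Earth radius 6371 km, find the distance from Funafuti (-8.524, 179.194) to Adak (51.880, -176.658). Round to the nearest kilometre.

Δλ = -176.658 − 179.194 = -355.852°; wrapped into (−180°, 180°]: 4.148°.
Δφ = 51.880 − -8.524 = 60.404°.
a = sin²(Δφ/2) + cos φ₁ · cos φ₂ · sin²(Δλ/2) = 0.253859.
c = 2·atan2(√a, √(1−a)) = 1.05609 rad → d = 6371·c ≈ 6728.33 km.

6728 km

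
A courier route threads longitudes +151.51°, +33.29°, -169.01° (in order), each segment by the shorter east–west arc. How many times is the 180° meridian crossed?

1

Leg 1: +151.51° → +33.29°, shortest Δλ = -118.22° (west) — does not cross 180°.
Leg 2: +33.29° → -169.01°, shortest Δλ = 157.7° (east) — crosses 180°.
Total crossings: 1.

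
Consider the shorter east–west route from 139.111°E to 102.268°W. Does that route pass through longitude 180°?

Naïve |-102.268 − 139.111| = 241.379° > 180°, so the shorter arc goes the other way round — across 180°.
Signed shortest Δλ = ((-102.268 − 139.111 + 180) mod 360) − 180 = 118.621°.
Going east by 118.621° from +139.111° passes through 180° before reaching -102.268°.

Yes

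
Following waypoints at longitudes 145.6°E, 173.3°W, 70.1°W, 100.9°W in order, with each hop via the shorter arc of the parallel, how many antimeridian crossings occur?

1

Leg 1: +145.6° → -173.3°, shortest Δλ = 41.1° (east) — crosses 180°.
Leg 2: -173.3° → -70.1°, shortest Δλ = 103.2° (east) — does not cross 180°.
Leg 3: -70.1° → -100.9°, shortest Δλ = -30.8° (west) — does not cross 180°.
Total crossings: 1.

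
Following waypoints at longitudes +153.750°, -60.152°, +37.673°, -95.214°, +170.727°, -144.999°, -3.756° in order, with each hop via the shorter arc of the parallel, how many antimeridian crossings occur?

3

Leg 1: +153.750° → -60.152°, shortest Δλ = 146.098° (east) — crosses 180°.
Leg 2: -60.152° → +37.673°, shortest Δλ = 97.825° (east) — does not cross 180°.
Leg 3: +37.673° → -95.214°, shortest Δλ = -132.887° (west) — does not cross 180°.
Leg 4: -95.214° → +170.727°, shortest Δλ = -94.059° (west) — crosses 180°.
Leg 5: +170.727° → -144.999°, shortest Δλ = 44.274° (east) — crosses 180°.
Leg 6: -144.999° → -3.756°, shortest Δλ = 141.243° (east) — does not cross 180°.
Total crossings: 3.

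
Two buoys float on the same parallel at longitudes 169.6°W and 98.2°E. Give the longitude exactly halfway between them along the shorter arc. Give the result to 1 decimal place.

144.3°E

Signed shortest Δλ from -169.6° to +98.2° is -92.2°.
Midpoint longitude = -169.6° + (-92.2°)/2 = -169.6° − 46.1° = -215.7°.
Normalise into (−180°, 180°]: +144.3°.
(The naïve average (-169.6 + +98.2)/2 = -35.7° is on the wrong side of the globe.)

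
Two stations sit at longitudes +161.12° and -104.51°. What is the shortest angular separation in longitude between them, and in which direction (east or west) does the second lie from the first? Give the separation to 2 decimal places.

Raw difference: -104.51 − 161.12 = -265.63°.
Normalise into (−180°, 180°]: -265.63° + 360° = 94.37°.
Positive ⇒ the second point lies to the east; separation 94.37°.

94.37° east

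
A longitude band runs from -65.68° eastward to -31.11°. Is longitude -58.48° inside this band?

Band width going east from -65.68° to -31.11°: ((-31.11 − -65.68) mod 360) = 34.57°.
Offset of -58.48° east of the west edge: ((-58.48 − -65.68) mod 360) = 7.20°.
7.20° ≤ 34.57° ⇒ inside.

Yes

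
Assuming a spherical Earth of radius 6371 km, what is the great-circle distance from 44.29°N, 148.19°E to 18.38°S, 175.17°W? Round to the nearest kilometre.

Δλ = -175.17 − 148.19 = -323.36°; wrapped into (−180°, 180°]: 36.64°.
Δφ = -18.38 − 44.29 = -62.67°.
a = sin²(Δφ/2) + cos φ₁ · cos φ₂ · sin²(Δλ/2) = 0.337557.
c = 2·atan2(√a, √(1−a)) = 1.23990 rad → d = 6371·c ≈ 7899.43 km.

7899 km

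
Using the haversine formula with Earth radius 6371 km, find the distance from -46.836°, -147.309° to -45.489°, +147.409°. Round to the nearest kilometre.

4880 km

Δλ = 147.409 − -147.309 = 294.718°; wrapped into (−180°, 180°]: -65.282°.
Δφ = -45.489 − -46.836 = 1.347°.
a = sin²(Δφ/2) + cos φ₁ · cos φ₂ · sin²(Δλ/2) = 0.139659.
c = 2·atan2(√a, √(1−a)) = 0.76601 rad → d = 6371·c ≈ 4880.25 km.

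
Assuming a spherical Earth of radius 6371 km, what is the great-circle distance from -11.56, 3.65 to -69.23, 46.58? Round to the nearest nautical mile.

3830 nmi

Δλ = 46.58 − 3.65 = 42.93°.
Δφ = -69.23 − -11.56 = -57.67°.
a = sin²(Δφ/2) + cos φ₁ · cos φ₂ · sin²(Δλ/2) = 0.279125.
c = 2·atan2(√a, √(1−a)) = 1.11325 rad → d = 6371·c ≈ 7092.50 km ≈ 3829.65 nmi.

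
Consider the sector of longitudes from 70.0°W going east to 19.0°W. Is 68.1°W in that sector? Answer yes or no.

Yes

Band width going east from -70.0° to -19.0°: ((-19.0 − -70.0) mod 360) = 51.0°.
Offset of -68.1° east of the west edge: ((-68.1 − -70.0) mod 360) = 1.9°.
1.9° ≤ 51.0° ⇒ inside.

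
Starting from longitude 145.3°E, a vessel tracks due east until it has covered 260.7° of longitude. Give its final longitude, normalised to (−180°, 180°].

Start at +145.3°; shift +260.7° → +406.0°.
+406.0° lies outside (−180°, 180°]; subtract 360° → +46.0°.

46.0°E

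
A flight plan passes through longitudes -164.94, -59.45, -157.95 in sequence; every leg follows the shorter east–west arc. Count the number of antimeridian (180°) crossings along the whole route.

Leg 1: -164.94° → -59.45°, shortest Δλ = 105.49° (east) — does not cross 180°.
Leg 2: -59.45° → -157.95°, shortest Δλ = -98.5° (west) — does not cross 180°.
Total crossings: 0.

0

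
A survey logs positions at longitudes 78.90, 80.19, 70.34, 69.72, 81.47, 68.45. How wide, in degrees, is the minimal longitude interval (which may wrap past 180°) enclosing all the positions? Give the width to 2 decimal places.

Sort the longitudes: +68.45°, +69.72°, +70.34°, +78.90°, +80.19°, +81.47°.
Eastward gaps between consecutive values (wrapping around): 1.27°, 0.62°, 8.56°, 1.29°, 1.28°, 346.98°.
Largest gap = 346.98° ⇒ minimal covering band is its complement: 360° − 346.98° = 13.02°.
Band runs from +68.45° eastward to +81.47°.

13.02°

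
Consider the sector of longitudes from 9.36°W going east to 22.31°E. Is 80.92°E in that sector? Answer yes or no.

Band width going east from -9.36° to +22.31°: ((22.31 − -9.36) mod 360) = 31.67°.
Offset of +80.92° east of the west edge: ((80.92 − -9.36) mod 360) = 90.28°.
90.28° > 31.67° ⇒ outside.

No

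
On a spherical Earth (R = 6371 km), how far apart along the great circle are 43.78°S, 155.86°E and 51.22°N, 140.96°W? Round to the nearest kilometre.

Δλ = -140.96 − 155.86 = -296.82°; wrapped into (−180°, 180°]: 63.18°.
Δφ = 51.22 − -43.78 = 95.00°.
a = sin²(Δφ/2) + cos φ₁ · cos φ₂ · sin²(Δλ/2) = 0.667667.
c = 2·atan2(√a, √(1−a)) = 1.91276 rad → d = 6371·c ≈ 12186.18 km.

12186 km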